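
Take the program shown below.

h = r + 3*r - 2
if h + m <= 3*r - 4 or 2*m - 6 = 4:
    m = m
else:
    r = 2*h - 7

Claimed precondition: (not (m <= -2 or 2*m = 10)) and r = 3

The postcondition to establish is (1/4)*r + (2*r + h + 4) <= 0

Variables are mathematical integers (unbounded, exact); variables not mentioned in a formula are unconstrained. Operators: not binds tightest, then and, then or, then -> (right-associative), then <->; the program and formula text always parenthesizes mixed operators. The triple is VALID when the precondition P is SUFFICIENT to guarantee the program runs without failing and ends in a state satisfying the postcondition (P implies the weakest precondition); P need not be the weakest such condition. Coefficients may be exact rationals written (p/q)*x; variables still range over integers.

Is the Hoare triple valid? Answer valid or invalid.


Working backward. After the program, the postcondition (1/4)*r + (2*r + h + 4) <= 0 must hold; in canonical form it is h + (9/4)*r <= -4.
Then branch requires h + (9/4)*r <= -4; else branch requires (11/2)*h <= 47/4.
Before the if: ((h + m <= 3*r - 4 or 2*m = 10) -> h + (9/4)*r <= -4) and ((not (h + m <= 3*r - 4 or 2*m = 10)) -> (11/2)*h <= 47/4)
Before h := r + 3*r - 2: ((m + r <= -2 or 2*m = 10) -> (25/4)*r <= -2) and ((not (m + r <= -2 or 2*m = 10)) -> 22*r <= 91/4)
The weakest precondition is ((m + r <= -2 or 2*m = 10) -> (25/4)*r <= -2) and ((not (m + r <= -2 or 2*m = 10)) -> 22*r <= 91/4).
Check whether (not (m <= -2 or 2*m = 10)) and r = 3 implies it.
Countermodel: at the initial state m = 6, r = 3, the precondition holds but the weakest precondition fails.
Answer: invalid


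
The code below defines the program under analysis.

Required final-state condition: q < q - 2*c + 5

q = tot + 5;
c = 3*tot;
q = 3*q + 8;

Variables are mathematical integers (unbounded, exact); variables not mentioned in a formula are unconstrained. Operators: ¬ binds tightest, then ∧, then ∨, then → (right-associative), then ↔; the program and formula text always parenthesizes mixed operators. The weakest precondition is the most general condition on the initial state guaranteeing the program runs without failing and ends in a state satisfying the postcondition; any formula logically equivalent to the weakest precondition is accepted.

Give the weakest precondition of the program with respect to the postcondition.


Working backward. After the program, the postcondition q < q - 2*c + 5 must hold; in canonical form it is 2*c < 5.
Before q := 3*q + 8: 2*c < 5
Before c := 3*tot: 6*tot < 5
Before q := tot + 5: 6*tot < 5
Answer: WP = 6*tot < 5


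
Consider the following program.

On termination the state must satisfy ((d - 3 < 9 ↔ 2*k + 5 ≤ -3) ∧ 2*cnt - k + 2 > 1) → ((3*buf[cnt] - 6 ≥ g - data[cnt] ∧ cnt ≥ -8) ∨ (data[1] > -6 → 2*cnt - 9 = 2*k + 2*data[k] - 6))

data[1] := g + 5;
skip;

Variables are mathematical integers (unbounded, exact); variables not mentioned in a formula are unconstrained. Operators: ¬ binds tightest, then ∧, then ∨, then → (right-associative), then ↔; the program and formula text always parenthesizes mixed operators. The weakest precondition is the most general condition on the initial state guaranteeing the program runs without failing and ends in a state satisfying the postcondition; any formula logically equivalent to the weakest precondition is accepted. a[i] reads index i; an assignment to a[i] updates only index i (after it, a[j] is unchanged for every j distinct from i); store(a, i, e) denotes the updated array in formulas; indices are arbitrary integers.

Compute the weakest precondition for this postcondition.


Working backward. After the program, the postcondition ((d - 3 < 9 ↔ 2*k + 5 ≤ -3) ∧ 2*cnt - k + 2 > 1) → ((3*buf[cnt] - 6 ≥ g - data[cnt] ∧ cnt ≥ -8) ∨ (data[1] > -6 → 2*cnt - 9 = 2*k + 2*data[k] - 6)) must hold; in canonical form it is ((d < 12 ↔ 2*k ≤ -8) ∧ 2*cnt > k - 1) → ((3*buf[cnt] + data[cnt] ≥ g + 6 ∧ cnt ≥ -8) ∨ (data[1] > -6 → 2*cnt = 2*data[k] + 2*k + 3)).
Before skip: ((d < 12 ↔ 2*k ≤ -8) ∧ 2*cnt > k - 1) → ((3*buf[cnt] + data[cnt] ≥ g + 6 ∧ cnt ≥ -8) ∨ (data[1] > -6 → 2*cnt = 2*data[k] + 2*k + 3))
Before data[1] := g + 5: ((d < 12 ↔ 2*k ≤ -8) ∧ 2*cnt > k - 1) → ((3*buf[cnt] + store(data, 1, g + 5)[cnt] ≥ g + 6 ∧ cnt ≥ -8) ∨ (g > -11 → 2*cnt = 2*store(data, 1, g + 5)[k] + 2*k + 3))
Answer: WP = ((d < 12 ↔ 2*k ≤ -8) ∧ 2*cnt > k - 1) → ((3*buf[cnt] + store(data, 1, g + 5)[cnt] ≥ g + 6 ∧ cnt ≥ -8) ∨ (g > -11 → 2*cnt = 2*store(data, 1, g + 5)[k] + 2*k + 3))


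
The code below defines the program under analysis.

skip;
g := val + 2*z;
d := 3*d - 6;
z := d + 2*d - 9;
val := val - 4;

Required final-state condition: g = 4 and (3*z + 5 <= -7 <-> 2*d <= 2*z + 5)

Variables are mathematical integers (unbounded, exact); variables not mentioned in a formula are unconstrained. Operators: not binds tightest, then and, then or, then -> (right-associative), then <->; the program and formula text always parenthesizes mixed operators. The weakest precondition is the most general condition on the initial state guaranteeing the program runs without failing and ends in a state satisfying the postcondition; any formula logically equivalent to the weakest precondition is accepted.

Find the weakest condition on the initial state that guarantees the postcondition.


Working backward. After the program, the postcondition g = 4 and (3*z + 5 <= -7 <-> 2*d <= 2*z + 5) must hold; in canonical form it is g = 4 and (3*z <= -12 <-> 2*d <= 2*z + 5).
Before val := val - 4: g = 4 and (3*z <= -12 <-> 2*d <= 2*z + 5)
Before z := d + 2*d - 9: g = 4 and (9*d <= 15 <-> 4*d >= 13)
Before d := 3*d - 6: g = 4 and (27*d <= 69 <-> 12*d >= 37)
Before g := val + 2*z: val + 2*z = 4 and (27*d <= 69 <-> 12*d >= 37)
Before skip: val + 2*z = 4 and (27*d <= 69 <-> 12*d >= 37)
Answer: WP = val + 2*z = 4 and (27*d <= 69 <-> 12*d >= 37)


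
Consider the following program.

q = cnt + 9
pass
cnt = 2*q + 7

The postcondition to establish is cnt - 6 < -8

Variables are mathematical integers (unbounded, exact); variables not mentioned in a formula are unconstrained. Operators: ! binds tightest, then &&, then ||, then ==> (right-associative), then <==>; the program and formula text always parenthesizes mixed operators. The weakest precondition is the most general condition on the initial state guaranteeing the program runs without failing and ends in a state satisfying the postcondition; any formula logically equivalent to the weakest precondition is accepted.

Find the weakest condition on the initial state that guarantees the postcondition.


Working backward. After the program, the postcondition cnt - 6 < -8 must hold; in canonical form it is cnt < -2.
Before cnt := 2*q + 7: 2*q < -9
Before skip: 2*q < -9
Before q := cnt + 9: 2*cnt < -27
Answer: WP = 2*cnt < -27


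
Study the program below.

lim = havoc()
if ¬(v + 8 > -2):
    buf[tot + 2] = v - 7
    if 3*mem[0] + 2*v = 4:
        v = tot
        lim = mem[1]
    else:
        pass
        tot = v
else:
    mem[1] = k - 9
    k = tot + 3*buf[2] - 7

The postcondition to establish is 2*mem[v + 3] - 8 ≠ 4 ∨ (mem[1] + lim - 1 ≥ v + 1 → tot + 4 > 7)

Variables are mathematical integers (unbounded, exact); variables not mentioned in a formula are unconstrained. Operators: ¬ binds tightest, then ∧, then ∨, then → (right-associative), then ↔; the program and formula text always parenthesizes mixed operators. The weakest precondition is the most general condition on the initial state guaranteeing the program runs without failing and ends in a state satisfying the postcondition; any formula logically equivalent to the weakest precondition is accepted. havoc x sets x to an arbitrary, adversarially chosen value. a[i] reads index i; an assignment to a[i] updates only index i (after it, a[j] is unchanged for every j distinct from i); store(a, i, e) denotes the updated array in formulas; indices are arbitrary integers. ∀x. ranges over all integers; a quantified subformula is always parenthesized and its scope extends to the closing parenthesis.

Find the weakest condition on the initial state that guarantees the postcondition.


Working backward. After the program, the postcondition 2*mem[v + 3] - 8 ≠ 4 ∨ (mem[1] + lim - 1 ≥ v + 1 → tot + 4 > 7) must hold; in canonical form it is 2*mem[v + 3] ≠ 12 ∨ (mem[1] + lim ≥ v + 2 → tot > 3).
Then branch requires (3*mem[0] + 2*v = 4 → (2*mem[tot + 3] ≠ 12 ∨ (2*mem[1] ≥ tot + 2 → tot > 3))) ∧ ((¬(3*mem[0] + 2*v = 4)) → (2*mem[v + 3] ≠ 12 ∨ (mem[1] + lim ≥ v + 2 → v > 3))); else branch requires 2*store(mem, 1, k - 9)[v + 3] ≠ 12 ∨ (k + lim ≥ v + 11 → tot > 3).
Before the if: ((¬(v > -10)) → ((3*mem[0] + 2*v = 4 → (2*mem[tot + 3] ≠ 12 ∨ (2*mem[1] ≥ tot + 2 → tot > 3))) ∧ ((¬(3*mem[0] + 2*v = 4)) → (2*mem[v + 3] ≠ 12 ∨ (mem[1] + lim ≥ v + 2 → v > 3))))) ∧ (v > -10 → (2*store(mem, 1, k - 9)[v + 3] ≠ 12 ∨ (k + lim ≥ v + 11 → tot > 3)))
Before havoc lim: ∀lim_1. (((¬(v > -10)) → ((3*mem[0] + 2*v = 4 → (2*mem[tot + 3] ≠ 12 ∨ (2*mem[1] ≥ tot + 2 → tot > 3))) ∧ ((¬(3*mem[0] + 2*v = 4)) → (2*mem[v + 3] ≠ 12 ∨ (mem[1] + lim_1 ≥ v + 2 → v > 3))))) ∧ (v > -10 → (2*store(mem, 1, k - 9)[v + 3] ≠ 12 ∨ (k + lim_1 ≥ v + 11 → tot > 3))))
Answer: WP = ∀lim_1. (((¬(v > -10)) → ((3*mem[0] + 2*v = 4 → (2*mem[tot + 3] ≠ 12 ∨ (2*mem[1] ≥ tot + 2 → tot > 3))) ∧ ((¬(3*mem[0] + 2*v = 4)) → (2*mem[v + 3] ≠ 12 ∨ (mem[1] + lim_1 ≥ v + 2 → v > 3))))) ∧ (v > -10 → (2*store(mem, 1, k - 9)[v + 3] ≠ 12 ∨ (k + lim_1 ≥ v + 11 → tot > 3))))


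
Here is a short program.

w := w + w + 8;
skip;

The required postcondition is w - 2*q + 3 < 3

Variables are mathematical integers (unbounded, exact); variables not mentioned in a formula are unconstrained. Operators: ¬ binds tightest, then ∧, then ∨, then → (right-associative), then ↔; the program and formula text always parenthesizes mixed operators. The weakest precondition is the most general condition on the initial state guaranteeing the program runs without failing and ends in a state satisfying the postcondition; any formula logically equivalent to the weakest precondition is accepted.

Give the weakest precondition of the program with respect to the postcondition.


Working backward. After the program, the postcondition w - 2*q + 3 < 3 must hold; in canonical form it is w < 2*q.
Before skip: w < 2*q
Before w := w + w + 8: 2*w < 2*q - 8
Answer: WP = 2*w < 2*q - 8


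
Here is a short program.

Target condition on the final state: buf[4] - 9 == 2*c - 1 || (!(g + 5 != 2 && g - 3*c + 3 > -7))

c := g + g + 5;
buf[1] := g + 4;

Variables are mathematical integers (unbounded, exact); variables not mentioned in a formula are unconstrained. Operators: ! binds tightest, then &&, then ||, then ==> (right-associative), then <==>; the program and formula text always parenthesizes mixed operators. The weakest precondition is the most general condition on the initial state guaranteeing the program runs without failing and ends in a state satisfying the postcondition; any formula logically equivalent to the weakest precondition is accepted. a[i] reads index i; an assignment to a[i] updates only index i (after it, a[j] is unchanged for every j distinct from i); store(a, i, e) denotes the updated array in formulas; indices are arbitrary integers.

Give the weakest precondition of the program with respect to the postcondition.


Working backward. After the program, the postcondition buf[4] - 9 == 2*c - 1 || (!(g + 5 != 2 && g - 3*c + 3 > -7)) must hold; in canonical form it is buf[4] == 2*c + 8 || (!(g != -3 && g > 3*c - 10)).
Before buf[1] := g + 4: buf[4] == 2*c + 8 || (!(g != -3 && g > 3*c - 10))
Before c := g + g + 5: buf[4] == 4*g + 18 || (!(g != -3 && 5*g < -5))
Answer: WP = buf[4] == 4*g + 18 || (!(g != -3 && 5*g < -5))


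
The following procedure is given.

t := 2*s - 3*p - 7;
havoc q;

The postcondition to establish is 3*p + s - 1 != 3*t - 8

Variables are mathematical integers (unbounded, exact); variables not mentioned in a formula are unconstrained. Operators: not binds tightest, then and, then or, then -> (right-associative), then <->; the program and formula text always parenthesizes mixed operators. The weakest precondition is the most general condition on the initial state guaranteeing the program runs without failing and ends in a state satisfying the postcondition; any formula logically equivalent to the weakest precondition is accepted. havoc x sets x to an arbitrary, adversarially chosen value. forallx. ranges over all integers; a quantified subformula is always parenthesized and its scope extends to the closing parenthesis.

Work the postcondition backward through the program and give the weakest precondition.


Working backward. After the program, the postcondition 3*p + s - 1 != 3*t - 8 must hold; in canonical form it is 3*p + s != 3*t - 7.
Before havoc q: 3*p + s != 3*t - 7
Before t := 2*s - 3*p - 7: 12*p != 5*s - 28
Answer: WP = 12*p != 5*s - 28


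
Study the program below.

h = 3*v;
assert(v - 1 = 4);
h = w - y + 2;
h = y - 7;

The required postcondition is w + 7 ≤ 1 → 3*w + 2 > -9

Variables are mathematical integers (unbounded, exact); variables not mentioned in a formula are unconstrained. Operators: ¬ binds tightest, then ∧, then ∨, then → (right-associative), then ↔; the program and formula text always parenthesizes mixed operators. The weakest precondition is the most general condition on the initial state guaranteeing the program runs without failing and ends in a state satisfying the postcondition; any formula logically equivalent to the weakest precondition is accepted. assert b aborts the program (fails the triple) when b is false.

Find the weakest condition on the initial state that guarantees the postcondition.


Working backward. After the program, the postcondition w + 7 ≤ 1 → 3*w + 2 > -9 must hold; in canonical form it is w ≤ -6 → 3*w > -11.
Before h := y - 7: w ≤ -6 → 3*w > -11
Before h := w - y + 2: w ≤ -6 → 3*w > -11
Before assert v - 1 = 4: v = 5 ∧ (w ≤ -6 → 3*w > -11)
Before h := 3*v: v = 5 ∧ (w ≤ -6 → 3*w > -11)
Answer: WP = v = 5 ∧ (w ≤ -6 → 3*w > -11)


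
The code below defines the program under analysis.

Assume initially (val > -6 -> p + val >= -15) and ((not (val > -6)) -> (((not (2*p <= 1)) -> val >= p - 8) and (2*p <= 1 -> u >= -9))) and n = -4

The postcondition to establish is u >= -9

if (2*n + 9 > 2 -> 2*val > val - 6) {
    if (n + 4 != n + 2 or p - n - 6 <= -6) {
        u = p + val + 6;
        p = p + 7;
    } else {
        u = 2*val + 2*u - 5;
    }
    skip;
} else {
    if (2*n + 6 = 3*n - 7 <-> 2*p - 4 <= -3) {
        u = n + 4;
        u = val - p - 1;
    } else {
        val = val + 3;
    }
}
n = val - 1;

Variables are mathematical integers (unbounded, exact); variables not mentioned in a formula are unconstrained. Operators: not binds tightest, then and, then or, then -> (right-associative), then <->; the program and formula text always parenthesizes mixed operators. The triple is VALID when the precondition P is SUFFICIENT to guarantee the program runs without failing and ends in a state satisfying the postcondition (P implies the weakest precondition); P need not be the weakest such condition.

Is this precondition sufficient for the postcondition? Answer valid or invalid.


Working backward. After the program, u >= -9 must hold.
Before n := val - 1: u >= -9
Then branch requires p + val >= -15; else branch requires ((n = 13 <-> 2*p <= 1) -> val >= p - 8) and ((not (n = 13 <-> 2*p <= 1)) -> u >= -9).
Before the if: ((2*n > -7 -> val > -6) -> p + val >= -15) and ((not (2*n > -7 -> val > -6)) -> (((n = 13 <-> 2*p <= 1) -> val >= p - 8) and ((not (n = 13 <-> 2*p <= 1)) -> u >= -9)))
The weakest precondition is ((2*n > -7 -> val > -6) -> p + val >= -15) and ((not (2*n > -7 -> val > -6)) -> (((n = 13 <-> 2*p <= 1) -> val >= p - 8) and ((not (n = 13 <-> 2*p <= 1)) -> u >= -9))).
Check whether (val > -6 -> p + val >= -15) and ((not (val > -6)) -> (((not (2*p <= 1)) -> val >= p - 8) and (2*p <= 1 -> u >= -9))) and n = -4 implies it.
Countermodel: at the initial state n = -4, p = 0, u = -9, val = -16, the precondition holds but the weakest precondition fails.
Answer: invalid


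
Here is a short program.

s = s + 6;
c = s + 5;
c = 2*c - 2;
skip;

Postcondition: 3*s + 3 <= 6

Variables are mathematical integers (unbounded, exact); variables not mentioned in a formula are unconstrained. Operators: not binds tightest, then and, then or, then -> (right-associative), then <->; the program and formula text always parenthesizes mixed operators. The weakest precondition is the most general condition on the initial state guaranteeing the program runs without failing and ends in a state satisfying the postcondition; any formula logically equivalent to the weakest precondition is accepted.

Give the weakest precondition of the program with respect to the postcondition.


Working backward. After the program, the postcondition 3*s + 3 <= 6 must hold; in canonical form it is 3*s <= 3.
Before skip: 3*s <= 3
Before c := 2*c - 2: 3*s <= 3
Before c := s + 5: 3*s <= 3
Before s := s + 6: 3*s <= -15
Answer: WP = 3*s <= -15


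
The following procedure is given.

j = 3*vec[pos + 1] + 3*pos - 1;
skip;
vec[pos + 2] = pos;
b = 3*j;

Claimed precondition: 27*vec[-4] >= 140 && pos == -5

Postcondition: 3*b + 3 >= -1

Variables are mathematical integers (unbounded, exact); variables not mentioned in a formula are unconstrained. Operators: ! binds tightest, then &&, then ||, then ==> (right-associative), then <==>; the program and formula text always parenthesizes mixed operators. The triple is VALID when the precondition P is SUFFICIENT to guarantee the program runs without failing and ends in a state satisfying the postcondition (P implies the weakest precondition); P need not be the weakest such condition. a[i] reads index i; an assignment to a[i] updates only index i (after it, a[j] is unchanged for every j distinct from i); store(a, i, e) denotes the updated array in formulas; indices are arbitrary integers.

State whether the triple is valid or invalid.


Working backward. After the program, the postcondition 3*b + 3 >= -1 must hold; in canonical form it is 3*b >= -4.
Before b := 3*j: 9*j >= -4
Before vec[pos + 2] := pos: 9*j >= -4
Before skip: 9*j >= -4
Before j := 3*vec[pos + 1] + 3*pos - 1: 27*vec[pos + 1] + 27*pos >= 5
The weakest precondition is 27*vec[pos + 1] + 27*pos >= 5.
Check whether 27*vec[-4] >= 140 && pos == -5 implies it.
Every state satisfying the precondition satisfies the weakest precondition: the implication holds.
Answer: valid


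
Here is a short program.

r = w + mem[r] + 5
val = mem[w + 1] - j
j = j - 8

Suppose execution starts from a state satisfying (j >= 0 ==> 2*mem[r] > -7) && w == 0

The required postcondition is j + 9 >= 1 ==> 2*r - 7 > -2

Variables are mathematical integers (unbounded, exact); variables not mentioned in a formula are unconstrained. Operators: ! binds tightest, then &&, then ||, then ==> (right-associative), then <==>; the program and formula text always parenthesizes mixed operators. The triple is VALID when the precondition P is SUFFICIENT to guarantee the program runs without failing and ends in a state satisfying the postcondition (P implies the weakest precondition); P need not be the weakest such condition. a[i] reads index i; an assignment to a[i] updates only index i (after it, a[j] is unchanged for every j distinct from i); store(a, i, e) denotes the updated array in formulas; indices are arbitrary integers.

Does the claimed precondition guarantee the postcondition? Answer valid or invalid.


Working backward. After the program, the postcondition j + 9 >= 1 ==> 2*r - 7 > -2 must hold; in canonical form it is j >= -8 ==> 2*r > 5.
Before j := j - 8: j >= 0 ==> 2*r > 5
Before val := mem[w + 1] - j: j >= 0 ==> 2*r > 5
Before r := w + mem[r] + 5: j >= 0 ==> 2*mem[r] + 2*w > -5
The weakest precondition is j >= 0 ==> 2*mem[r] + 2*w > -5.
Check whether (j >= 0 ==> 2*mem[r] > -7) && w == 0 implies it.
Countermodel: at the initial state j = 0, mem = {[0] = -3, elsewhere -3}, r = 0, w = 0, the precondition holds but the weakest precondition fails.
Answer: invalid


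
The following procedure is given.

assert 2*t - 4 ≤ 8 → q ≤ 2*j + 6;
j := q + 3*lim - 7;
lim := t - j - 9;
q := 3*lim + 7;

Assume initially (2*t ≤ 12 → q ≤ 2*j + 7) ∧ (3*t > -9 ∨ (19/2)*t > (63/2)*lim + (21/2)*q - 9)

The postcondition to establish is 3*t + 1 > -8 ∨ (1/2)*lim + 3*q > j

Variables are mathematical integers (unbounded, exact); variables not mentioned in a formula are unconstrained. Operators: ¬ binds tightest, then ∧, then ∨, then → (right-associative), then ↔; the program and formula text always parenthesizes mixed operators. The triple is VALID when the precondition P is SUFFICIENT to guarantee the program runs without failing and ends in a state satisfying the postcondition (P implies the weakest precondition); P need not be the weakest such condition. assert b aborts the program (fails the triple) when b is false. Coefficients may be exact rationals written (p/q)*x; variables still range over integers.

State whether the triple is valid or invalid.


Working backward. After the program, the postcondition 3*t + 1 > -8 ∨ (1/2)*lim + 3*q > j must hold; in canonical form it is 3*t > -9 ∨ (1/2)*lim + 3*q > j.
Before q := 3*lim + 7: 3*t > -9 ∨ (19/2)*lim > j - 21
Before lim := t - j - 9: 3*t > -9 ∨ (19/2)*t > (21/2)*j + 129/2
Before j := q + 3*lim - 7: 3*t > -9 ∨ (19/2)*t > (63/2)*lim + (21/2)*q - 9
Before assert 2*t - 4 ≤ 8 → q ≤ 2*j + 6: (2*t ≤ 12 → q ≤ 2*j + 6) ∧ (3*t > -9 ∨ (19/2)*t > (63/2)*lim + (21/2)*q - 9)
The weakest precondition is (2*t ≤ 12 → q ≤ 2*j + 6) ∧ (3*t > -9 ∨ (19/2)*t > (63/2)*lim + (21/2)*q - 9).
Check whether (2*t ≤ 12 → q ≤ 2*j + 7) ∧ (3*t > -9 ∨ (19/2)*t > (63/2)*lim + (21/2)*q - 9) implies it.
Countermodel: at the initial state j = -4, lim = 0, q = -1, t = 0, the precondition holds but the weakest precondition fails.
Answer: invalid


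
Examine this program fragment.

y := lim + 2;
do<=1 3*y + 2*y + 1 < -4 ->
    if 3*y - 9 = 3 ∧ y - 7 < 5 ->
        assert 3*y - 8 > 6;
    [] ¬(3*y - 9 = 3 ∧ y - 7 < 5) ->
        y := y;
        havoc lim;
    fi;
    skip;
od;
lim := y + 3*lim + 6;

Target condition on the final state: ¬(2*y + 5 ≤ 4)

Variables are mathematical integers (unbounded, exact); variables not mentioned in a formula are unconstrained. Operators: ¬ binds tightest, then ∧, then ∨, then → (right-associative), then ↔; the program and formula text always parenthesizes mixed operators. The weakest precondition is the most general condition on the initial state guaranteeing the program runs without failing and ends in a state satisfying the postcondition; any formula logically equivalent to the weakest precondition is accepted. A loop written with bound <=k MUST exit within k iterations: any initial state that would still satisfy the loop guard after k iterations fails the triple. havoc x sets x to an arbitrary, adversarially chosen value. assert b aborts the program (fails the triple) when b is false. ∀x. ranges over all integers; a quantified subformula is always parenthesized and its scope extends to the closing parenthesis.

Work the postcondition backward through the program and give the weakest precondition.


Working backward. After the program, the postcondition ¬(2*y + 5 ≤ 4) must hold; in canonical form it is ¬(2*y ≤ -1).
Before lim := y + 3*lim + 6: ¬(2*y ≤ -1)
Before the loop (bound <=1), unroll the exhaustion recursion (WP_0 = exit-now case; WP_j = one more guarded iteration, up to j = 1):
  WP_0: (¬(5*y < -5)) ∧ (¬(2*y ≤ -1))
  WP_1: (5*y < -5 → (((3*y = 12 ∧ y < 12) → (3*y > 14 ∧ (¬(5*y < -5)) ∧ (¬(2*y ≤ -1)))) ∧ ((¬(3*y = 12 ∧ y < 12)) → ((¬(5*y < -5)) ∧ (¬(2*y ≤ -1)))))) ∧ ((¬(5*y < -5)) → (¬(2*y ≤ -1)))
So before the loop: (5*y < -5 → (((3*y = 12 ∧ y < 12) → (3*y > 14 ∧ (¬(5*y < -5)) ∧ (¬(2*y ≤ -1)))) ∧ ((¬(3*y = 12 ∧ y < 12)) → ((¬(5*y < -5)) ∧ (¬(2*y ≤ -1)))))) ∧ ((¬(5*y < -5)) → (¬(2*y ≤ -1)))
Before y := lim + 2: (5*lim < -15 → (((3*lim = 6 ∧ lim < 10) → (3*lim > 8 ∧ (¬(5*lim < -15)) ∧ (¬(2*lim ≤ -5)))) ∧ ((¬(3*lim = 6 ∧ lim < 10)) → ((¬(5*lim < -15)) ∧ (¬(2*lim ≤ -5)))))) ∧ ((¬(5*lim < -15)) → (¬(2*lim ≤ -5)))
Answer: WP = (5*lim < -15 → (((3*lim = 6 ∧ lim < 10) → (3*lim > 8 ∧ (¬(5*lim < -15)) ∧ (¬(2*lim ≤ -5)))) ∧ ((¬(3*lim = 6 ∧ lim < 10)) → ((¬(5*lim < -15)) ∧ (¬(2*lim ≤ -5)))))) ∧ ((¬(5*lim < -15)) → (¬(2*lim ≤ -5)))


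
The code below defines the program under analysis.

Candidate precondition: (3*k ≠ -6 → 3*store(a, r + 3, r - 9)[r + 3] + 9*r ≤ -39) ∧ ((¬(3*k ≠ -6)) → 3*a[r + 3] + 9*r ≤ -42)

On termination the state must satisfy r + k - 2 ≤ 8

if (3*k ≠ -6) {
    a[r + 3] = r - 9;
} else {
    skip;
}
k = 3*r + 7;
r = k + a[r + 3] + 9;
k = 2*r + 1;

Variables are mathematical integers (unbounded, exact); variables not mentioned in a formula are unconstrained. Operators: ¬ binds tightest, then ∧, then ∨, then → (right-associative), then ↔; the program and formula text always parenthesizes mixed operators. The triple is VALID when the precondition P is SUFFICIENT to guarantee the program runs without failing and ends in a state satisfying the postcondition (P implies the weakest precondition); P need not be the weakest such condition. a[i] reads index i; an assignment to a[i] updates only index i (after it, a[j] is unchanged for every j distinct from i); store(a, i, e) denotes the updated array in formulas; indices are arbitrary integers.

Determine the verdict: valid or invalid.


Working backward. After the program, the postcondition r + k - 2 ≤ 8 must hold; in canonical form it is k + r ≤ 10.
Before k := 2*r + 1: 3*r ≤ 9
Before r := k + a[r + 3] + 9: 3*a[r + 3] + 3*k ≤ -18
Before k := 3*r + 7: 3*a[r + 3] + 9*r ≤ -39
Then branch requires 3*store(a, r + 3, r - 9)[r + 3] + 9*r ≤ -39; else branch requires 3*a[r + 3] + 9*r ≤ -39.
Before the if: (3*k ≠ -6 → 3*store(a, r + 3, r - 9)[r + 3] + 9*r ≤ -39) ∧ ((¬(3*k ≠ -6)) → 3*a[r + 3] + 9*r ≤ -39)
The weakest precondition is (3*k ≠ -6 → 3*store(a, r + 3, r - 9)[r + 3] + 9*r ≤ -39) ∧ ((¬(3*k ≠ -6)) → 3*a[r + 3] + 9*r ≤ -39).
Check whether (3*k ≠ -6 → 3*store(a, r + 3, r - 9)[r + 3] + 9*r ≤ -39) ∧ ((¬(3*k ≠ -6)) → 3*a[r + 3] + 9*r ≤ -42) implies it.
Every state satisfying the precondition satisfies the weakest precondition: the implication holds.
Answer: valid


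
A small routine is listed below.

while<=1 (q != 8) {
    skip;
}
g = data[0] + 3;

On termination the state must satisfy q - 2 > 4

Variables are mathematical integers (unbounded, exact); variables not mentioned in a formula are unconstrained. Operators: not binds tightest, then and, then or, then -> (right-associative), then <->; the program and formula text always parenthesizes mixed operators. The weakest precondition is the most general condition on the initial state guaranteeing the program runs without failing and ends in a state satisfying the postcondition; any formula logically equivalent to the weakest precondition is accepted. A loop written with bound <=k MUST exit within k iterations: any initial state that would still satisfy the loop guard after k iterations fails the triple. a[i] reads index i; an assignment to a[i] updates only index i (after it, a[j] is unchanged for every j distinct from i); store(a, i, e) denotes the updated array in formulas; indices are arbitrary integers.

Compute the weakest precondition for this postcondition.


Working backward. After the program, the postcondition q - 2 > 4 must hold; in canonical form it is q > 6.
Before g := data[0] + 3: q > 6
Before the loop (bound <=1), unroll the exhaustion recursion (WP_0 = exit-now case; WP_j = one more guarded iteration, up to j = 1):
  WP_0: (not (q != 8)) and q > 6
  WP_1: (q != 8 -> ((not (q != 8)) and q > 6)) and ((not (q != 8)) -> q > 6)
So before the loop: (q != 8 -> ((not (q != 8)) and q > 6)) and ((not (q != 8)) -> q > 6)
Answer: WP = (q != 8 -> ((not (q != 8)) and q > 6)) and ((not (q != 8)) -> q > 6)


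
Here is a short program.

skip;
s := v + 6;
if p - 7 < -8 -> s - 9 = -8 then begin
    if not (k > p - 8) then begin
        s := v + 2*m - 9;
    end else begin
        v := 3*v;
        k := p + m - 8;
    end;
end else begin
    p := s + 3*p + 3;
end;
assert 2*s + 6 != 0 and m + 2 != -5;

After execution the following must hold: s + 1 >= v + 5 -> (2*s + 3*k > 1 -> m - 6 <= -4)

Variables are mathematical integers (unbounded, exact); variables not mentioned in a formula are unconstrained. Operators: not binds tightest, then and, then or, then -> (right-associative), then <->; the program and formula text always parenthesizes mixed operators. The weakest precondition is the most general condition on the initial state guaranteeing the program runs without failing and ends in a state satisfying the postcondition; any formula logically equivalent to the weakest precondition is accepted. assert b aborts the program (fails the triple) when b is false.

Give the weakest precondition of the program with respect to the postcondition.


Working backward. After the program, the postcondition s + 1 >= v + 5 -> (2*s + 3*k > 1 -> m - 6 <= -4) must hold; in canonical form it is s >= v + 4 -> (3*k + 2*s > 1 -> m <= 2).
Before assert 2*s + 6 != 0 and m + 2 != -5: 2*s != -6 and m != -7 and (s >= v + 4 -> (3*k + 2*s > 1 -> m <= 2))
Then branch requires ((not (k > p - 8)) -> (4*m + 2*v != 12 and m != -7 and (2*m >= 13 -> (3*k + 4*m + 2*v > 19 -> m <= 2)))) and (k > p - 8 -> (2*s != -6 and m != -7 and (s >= 3*v + 4 -> (3*m + 3*p + 2*s > 25 -> m <= 2)))); else branch requires 2*s != -6 and m != -7 and (s >= v + 4 -> (3*k + 2*s > 1 -> m <= 2)).
Before the if: ((p < -1 -> s = 1) -> (((not (k > p - 8)) -> (4*m + 2*v != 12 and m != -7 and (2*m >= 13 -> (3*k + 4*m + 2*v > 19 -> m <= 2)))) and (k > p - 8 -> (2*s != -6 and m != -7 and (s >= 3*v + 4 -> (3*m + 3*p + 2*s > 25 -> m <= 2)))))) and ((not (p < -1 -> s = 1)) -> (2*s != -6 and m != -7 and (s >= v + 4 -> (3*k + 2*s > 1 -> m <= 2))))
Before s := v + 6: ((p < -1 -> v = -5) -> (((not (k > p - 8)) -> (4*m + 2*v != 12 and m != -7 and (2*m >= 13 -> (3*k + 4*m + 2*v > 19 -> m <= 2)))) and (k > p - 8 -> (2*v != -18 and m != -7 and (2*v <= 2 -> (3*m + 3*p + 2*v > 13 -> m <= 2)))))) and ((not (p < -1 -> v = -5)) -> (2*v != -18 and m != -7 and (3*k + 2*v > -11 -> m <= 2)))
Before skip: ((p < -1 -> v = -5) -> (((not (k > p - 8)) -> (4*m + 2*v != 12 and m != -7 and (2*m >= 13 -> (3*k + 4*m + 2*v > 19 -> m <= 2)))) and (k > p - 8 -> (2*v != -18 and m != -7 and (2*v <= 2 -> (3*m + 3*p + 2*v > 13 -> m <= 2)))))) and ((not (p < -1 -> v = -5)) -> (2*v != -18 and m != -7 and (3*k + 2*v > -11 -> m <= 2)))
Answer: WP = ((p < -1 -> v = -5) -> (((not (k > p - 8)) -> (4*m + 2*v != 12 and m != -7 and (2*m >= 13 -> (3*k + 4*m + 2*v > 19 -> m <= 2)))) and (k > p - 8 -> (2*v != -18 and m != -7 and (2*v <= 2 -> (3*m + 3*p + 2*v > 13 -> m <= 2)))))) and ((not (p < -1 -> v = -5)) -> (2*v != -18 and m != -7 and (3*k + 2*v > -11 -> m <= 2)))


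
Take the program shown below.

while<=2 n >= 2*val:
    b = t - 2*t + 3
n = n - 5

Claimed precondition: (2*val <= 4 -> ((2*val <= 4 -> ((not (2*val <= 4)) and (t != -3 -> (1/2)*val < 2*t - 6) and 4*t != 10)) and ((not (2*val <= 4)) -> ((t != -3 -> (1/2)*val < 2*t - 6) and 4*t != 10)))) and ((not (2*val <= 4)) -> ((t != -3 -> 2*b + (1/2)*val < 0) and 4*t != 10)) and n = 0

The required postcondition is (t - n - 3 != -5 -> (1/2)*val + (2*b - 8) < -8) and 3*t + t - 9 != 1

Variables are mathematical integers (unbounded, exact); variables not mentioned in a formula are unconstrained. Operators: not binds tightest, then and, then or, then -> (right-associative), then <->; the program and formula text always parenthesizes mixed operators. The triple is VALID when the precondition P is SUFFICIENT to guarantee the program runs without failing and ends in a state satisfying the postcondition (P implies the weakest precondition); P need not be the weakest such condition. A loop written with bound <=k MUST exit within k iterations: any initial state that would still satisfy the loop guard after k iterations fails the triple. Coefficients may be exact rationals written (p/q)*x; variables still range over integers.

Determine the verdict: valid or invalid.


Working backward. After the program, the postcondition (t - n - 3 != -5 -> (1/2)*val + (2*b - 8) < -8) and 3*t + t - 9 != 1 must hold; in canonical form it is (t != n - 2 -> 2*b + (1/2)*val < 0) and 4*t != 10.
Before n := n - 5: (t != n - 7 -> 2*b + (1/2)*val < 0) and 4*t != 10
Before the loop (bound <=2), unroll the exhaustion recursion (WP_0 = exit-now case; WP_j = one more guarded iteration, up to j = 2):
  WP_0: (not (n >= 2*val)) and (t != n - 7 -> 2*b + (1/2)*val < 0) and 4*t != 10
  WP_1: (n >= 2*val -> ((not (n >= 2*val)) and (t != n - 7 -> (1/2)*val < 2*t - 6) and 4*t != 10)) and ((not (n >= 2*val)) -> ((t != n - 7 -> 2*b + (1/2)*val < 0) and 4*t != 10))
  WP_2: (n >= 2*val -> ((n >= 2*val -> ((not (n >= 2*val)) and (t != n - 7 -> (1/2)*val < 2*t - 6) and 4*t != 10)) and ((not (n >= 2*val)) -> ((t != n - 7 -> (1/2)*val < 2*t - 6) and 4*t != 10)))) and ((not (n >= 2*val)) -> ((t != n - 7 -> 2*b + (1/2)*val < 0) and 4*t != 10))
So before the loop: (n >= 2*val -> ((n >= 2*val -> ((not (n >= 2*val)) and (t != n - 7 -> (1/2)*val < 2*t - 6) and 4*t != 10)) and ((not (n >= 2*val)) -> ((t != n - 7 -> (1/2)*val < 2*t - 6) and 4*t != 10)))) and ((not (n >= 2*val)) -> ((t != n - 7 -> 2*b + (1/2)*val < 0) and 4*t != 10))
The weakest precondition is (n >= 2*val -> ((n >= 2*val -> ((not (n >= 2*val)) and (t != n - 7 -> (1/2)*val < 2*t - 6) and 4*t != 10)) and ((not (n >= 2*val)) -> ((t != n - 7 -> (1/2)*val < 2*t - 6) and 4*t != 10)))) and ((not (n >= 2*val)) -> ((t != n - 7 -> 2*b + (1/2)*val < 0) and 4*t != 10)).
Check whether (2*val <= 4 -> ((2*val <= 4 -> ((not (2*val <= 4)) and (t != -3 -> (1/2)*val < 2*t - 6) and 4*t != 10)) and ((not (2*val <= 4)) -> ((t != -3 -> (1/2)*val < 2*t - 6) and 4*t != 10)))) and ((not (2*val <= 4)) -> ((t != -3 -> 2*b + (1/2)*val < 0) and 4*t != 10)) and n = 0 implies it.
Countermodel: at the initial state b = 0, n = 0, t = -3, val = 3, the precondition holds but the weakest precondition fails.
Answer: invalid


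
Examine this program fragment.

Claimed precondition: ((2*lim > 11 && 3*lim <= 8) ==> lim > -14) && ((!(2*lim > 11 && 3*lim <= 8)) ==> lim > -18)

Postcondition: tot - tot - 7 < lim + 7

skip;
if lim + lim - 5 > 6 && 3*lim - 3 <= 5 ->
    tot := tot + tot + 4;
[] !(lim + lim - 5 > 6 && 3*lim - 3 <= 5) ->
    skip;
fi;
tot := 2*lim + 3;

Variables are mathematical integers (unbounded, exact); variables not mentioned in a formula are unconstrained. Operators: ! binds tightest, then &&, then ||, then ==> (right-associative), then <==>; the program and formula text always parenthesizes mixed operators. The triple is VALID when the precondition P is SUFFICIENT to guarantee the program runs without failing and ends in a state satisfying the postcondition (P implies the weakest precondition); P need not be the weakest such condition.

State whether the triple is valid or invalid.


Working backward. After the program, the postcondition tot - tot - 7 < lim + 7 must hold; in canonical form it is lim > -14.
Before tot := 2*lim + 3: lim > -14
Then branch requires lim > -14; else branch requires lim > -14.
Before the if: ((2*lim > 11 && 3*lim <= 8) ==> lim > -14) && ((!(2*lim > 11 && 3*lim <= 8)) ==> lim > -14)
Before skip: ((2*lim > 11 && 3*lim <= 8) ==> lim > -14) && ((!(2*lim > 11 && 3*lim <= 8)) ==> lim > -14)
The weakest precondition is ((2*lim > 11 && 3*lim <= 8) ==> lim > -14) && ((!(2*lim > 11 && 3*lim <= 8)) ==> lim > -14).
Check whether ((2*lim > 11 && 3*lim <= 8) ==> lim > -14) && ((!(2*lim > 11 && 3*lim <= 8)) ==> lim > -18) implies it.
Countermodel: at the initial state lim = -17, the precondition holds but the weakest precondition fails.
Answer: invalid


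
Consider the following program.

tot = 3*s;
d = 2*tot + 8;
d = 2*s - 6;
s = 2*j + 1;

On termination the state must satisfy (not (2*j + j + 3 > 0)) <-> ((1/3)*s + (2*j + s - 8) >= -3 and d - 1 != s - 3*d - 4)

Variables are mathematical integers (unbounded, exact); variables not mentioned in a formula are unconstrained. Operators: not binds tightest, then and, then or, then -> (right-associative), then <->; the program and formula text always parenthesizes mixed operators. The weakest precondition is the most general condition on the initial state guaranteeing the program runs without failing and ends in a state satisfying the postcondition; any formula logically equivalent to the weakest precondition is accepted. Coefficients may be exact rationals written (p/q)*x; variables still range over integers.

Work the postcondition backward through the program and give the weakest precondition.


Working backward. After the program, the postcondition (not (2*j + j + 3 > 0)) <-> ((1/3)*s + (2*j + s - 8) >= -3 and d - 1 != s - 3*d - 4) must hold; in canonical form it is (not (3*j > -3)) <-> (2*j + (4/3)*s >= 5 and 4*d != s - 3).
Before s := 2*j + 1: (not (3*j > -3)) <-> ((14/3)*j >= 11/3 and 4*d != 2*j - 2)
Before d := 2*s - 6: (not (3*j > -3)) <-> ((14/3)*j >= 11/3 and 8*s != 2*j + 22)
Before d := 2*tot + 8: (not (3*j > -3)) <-> ((14/3)*j >= 11/3 and 8*s != 2*j + 22)
Before tot := 3*s: (not (3*j > -3)) <-> ((14/3)*j >= 11/3 and 8*s != 2*j + 22)
Answer: WP = (not (3*j > -3)) <-> ((14/3)*j >= 11/3 and 8*s != 2*j + 22)


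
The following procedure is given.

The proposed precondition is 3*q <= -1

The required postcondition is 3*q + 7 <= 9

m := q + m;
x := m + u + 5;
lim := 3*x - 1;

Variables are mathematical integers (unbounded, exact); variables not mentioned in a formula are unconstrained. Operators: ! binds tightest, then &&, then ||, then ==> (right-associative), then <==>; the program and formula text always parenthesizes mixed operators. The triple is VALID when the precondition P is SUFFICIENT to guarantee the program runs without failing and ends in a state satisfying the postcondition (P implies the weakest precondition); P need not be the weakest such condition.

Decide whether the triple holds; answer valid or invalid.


Working backward. After the program, the postcondition 3*q + 7 <= 9 must hold; in canonical form it is 3*q <= 2.
Before lim := 3*x - 1: 3*q <= 2
Before x := m + u + 5: 3*q <= 2
Before m := q + m: 3*q <= 2
The weakest precondition is 3*q <= 2.
Check whether 3*q <= -1 implies it.
Every state satisfying the precondition satisfies the weakest precondition: the implication holds.
Answer: valid


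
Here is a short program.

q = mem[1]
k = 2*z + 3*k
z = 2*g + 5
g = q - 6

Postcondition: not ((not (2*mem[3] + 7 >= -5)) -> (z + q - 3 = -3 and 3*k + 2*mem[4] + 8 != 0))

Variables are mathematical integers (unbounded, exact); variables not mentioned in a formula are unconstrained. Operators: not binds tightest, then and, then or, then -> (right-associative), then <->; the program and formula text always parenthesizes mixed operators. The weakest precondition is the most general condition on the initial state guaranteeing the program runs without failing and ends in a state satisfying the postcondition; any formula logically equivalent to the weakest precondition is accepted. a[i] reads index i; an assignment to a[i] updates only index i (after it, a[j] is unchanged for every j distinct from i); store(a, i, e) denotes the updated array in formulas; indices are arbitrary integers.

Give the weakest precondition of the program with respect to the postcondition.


Working backward. After the program, the postcondition not ((not (2*mem[3] + 7 >= -5)) -> (z + q - 3 = -3 and 3*k + 2*mem[4] + 8 != 0)) must hold; in canonical form it is not ((not (2*mem[3] >= -12)) -> (q + z = 0 and 2*mem[4] + 3*k != -8)).
Before g := q - 6: not ((not (2*mem[3] >= -12)) -> (q + z = 0 and 2*mem[4] + 3*k != -8))
Before z := 2*g + 5: not ((not (2*mem[3] >= -12)) -> (2*g + q = -5 and 2*mem[4] + 3*k != -8))
Before k := 2*z + 3*k: not ((not (2*mem[3] >= -12)) -> (2*g + q = -5 and 2*mem[4] + 9*k + 6*z != -8))
Before q := mem[1]: not ((not (2*mem[3] >= -12)) -> (mem[1] + 2*g = -5 and 2*mem[4] + 9*k + 6*z != -8))
Answer: WP = not ((not (2*mem[3] >= -12)) -> (mem[1] + 2*g = -5 and 2*mem[4] + 9*k + 6*z != -8))
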